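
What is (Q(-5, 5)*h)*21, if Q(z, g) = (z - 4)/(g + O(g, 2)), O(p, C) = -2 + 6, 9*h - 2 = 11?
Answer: -91/3 ≈ -30.333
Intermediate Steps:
h = 13/9 (h = 2/9 + (⅑)*11 = 2/9 + 11/9 = 13/9 ≈ 1.4444)
O(p, C) = 4
Q(z, g) = (-4 + z)/(4 + g) (Q(z, g) = (z - 4)/(g + 4) = (-4 + z)/(4 + g))
(Q(-5, 5)*h)*21 = (((-4 - 5)/(4 + 5))*(13/9))*21 = ((-9/9)*(13/9))*21 = (((⅑)*(-9))*(13/9))*21 = -1*13/9*21 = -13/9*21 = -91/3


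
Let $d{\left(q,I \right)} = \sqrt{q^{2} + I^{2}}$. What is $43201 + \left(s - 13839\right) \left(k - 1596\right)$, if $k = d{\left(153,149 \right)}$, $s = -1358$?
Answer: $24297613 - 15197 \sqrt{45610} \approx 2.1052 \cdot 10^{7}$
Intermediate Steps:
$d{\left(q,I \right)} = \sqrt{I^{2} + q^{2}}$
$k = \sqrt{45610}$ ($k = \sqrt{149^{2} + 153^{2}} = \sqrt{22201 + 23409} = \sqrt{45610} \approx 213.56$)
$43201 + \left(s - 13839\right) \left(k - 1596\right) = 43201 + \left(-1358 - 13839\right) \left(\sqrt{45610} - 1596\right) = 43201 - 15197 \left(-1596 + \sqrt{45610}\right) = 43201 + \left(24254412 - 15197 \sqrt{45610}\right) = 24297613 - 15197 \sqrt{45610}$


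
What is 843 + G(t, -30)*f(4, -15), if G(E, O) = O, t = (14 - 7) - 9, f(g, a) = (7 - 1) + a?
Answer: 1113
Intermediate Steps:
f(g, a) = 6 + a
t = -2 (t = 7 - 9 = -2)
843 + G(t, -30)*f(4, -15) = 843 - 30*(6 - 15) = 843 - 30*(-9) = 843 + 270 = 1113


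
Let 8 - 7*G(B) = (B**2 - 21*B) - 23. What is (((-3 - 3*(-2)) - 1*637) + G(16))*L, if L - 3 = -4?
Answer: 4327/7 ≈ 618.14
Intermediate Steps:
L = -1 (L = 3 - 4 = -1)
G(B) = 31/7 + 3*B - B**2/7 (G(B) = 8/7 - ((B**2 - 21*B) - 23)/7 = 8/7 - (-23 + B**2 - 21*B)/7 = 8/7 + (23/7 + 3*B - B**2/7) = 31/7 + 3*B - B**2/7)
(((-3 - 3*(-2)) - 1*637) + G(16))*L = (((-3 - 3*(-2)) - 1*637) + (31/7 + 3*16 - 1/7*16**2))*(-1) = (((-3 + 6) - 637) + (31/7 + 48 - 1/7*256))*(-1) = ((3 - 637) + (31/7 + 48 - 256/7))*(-1) = (-634 + 111/7)*(-1) = -4327/7*(-1) = 4327/7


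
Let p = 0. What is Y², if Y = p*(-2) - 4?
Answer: 16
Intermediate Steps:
Y = -4 (Y = 0*(-2) - 4 = 0 - 4 = -4)
Y² = (-4)² = 16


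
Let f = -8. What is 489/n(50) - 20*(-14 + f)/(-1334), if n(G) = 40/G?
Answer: 1629935/2668 ≈ 610.92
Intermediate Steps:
489/n(50) - 20*(-14 + f)/(-1334) = 489/((40/50)) - 20*(-14 - 8)/(-1334) = 489/((40*(1/50))) - 20*(-22)*(-1/1334) = 489/(⅘) + 440*(-1/1334) = 489*(5/4) - 220/667 = 2445/4 - 220/667 = 1629935/2668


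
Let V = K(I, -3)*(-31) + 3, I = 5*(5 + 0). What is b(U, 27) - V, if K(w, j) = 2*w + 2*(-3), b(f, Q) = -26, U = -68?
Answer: 1335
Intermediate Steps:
I = 25 (I = 5*5 = 25)
K(w, j) = -6 + 2*w (K(w, j) = 2*w - 6 = -6 + 2*w)
V = -1361 (V = (-6 + 2*25)*(-31) + 3 = (-6 + 50)*(-31) + 3 = 44*(-31) + 3 = -1364 + 3 = -1361)
b(U, 27) - V = -26 - 1*(-1361) = -26 + 1361 = 1335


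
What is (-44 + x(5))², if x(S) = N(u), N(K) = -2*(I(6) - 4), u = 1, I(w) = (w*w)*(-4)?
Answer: 63504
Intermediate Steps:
I(w) = -4*w² (I(w) = w²*(-4) = -4*w²)
N(K) = 296 (N(K) = -2*(-4*6² - 4) = -2*(-4*36 - 4) = -2*(-144 - 4) = -2*(-148) = 296)
x(S) = 296
(-44 + x(5))² = (-44 + 296)² = 252² = 63504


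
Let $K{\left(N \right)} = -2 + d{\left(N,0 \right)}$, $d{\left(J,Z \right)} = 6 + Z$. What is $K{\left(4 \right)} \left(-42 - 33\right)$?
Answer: $-300$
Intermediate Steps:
$K{\left(N \right)} = 4$ ($K{\left(N \right)} = -2 + \left(6 + 0\right) = -2 + 6 = 4$)
$K{\left(4 \right)} \left(-42 - 33\right) = 4 \left(-42 - 33\right) = 4 \left(-75\right) = -300$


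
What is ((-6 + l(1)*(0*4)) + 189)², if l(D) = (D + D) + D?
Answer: 33489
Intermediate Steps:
l(D) = 3*D (l(D) = 2*D + D = 3*D)
((-6 + l(1)*(0*4)) + 189)² = ((-6 + (3*1)*(0*4)) + 189)² = ((-6 + 3*0) + 189)² = ((-6 + 0) + 189)² = (-6 + 189)² = 183² = 33489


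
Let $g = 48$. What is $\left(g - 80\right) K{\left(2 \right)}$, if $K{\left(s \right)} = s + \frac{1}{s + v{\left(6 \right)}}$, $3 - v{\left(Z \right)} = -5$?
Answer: $- \frac{336}{5} \approx -67.2$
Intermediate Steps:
$v{\left(Z \right)} = 8$ ($v{\left(Z \right)} = 3 - -5 = 3 + 5 = 8$)
$K{\left(s \right)} = s + \frac{1}{8 + s}$ ($K{\left(s \right)} = s + \frac{1}{s + 8} = s + \frac{1}{8 + s}$)
$\left(g - 80\right) K{\left(2 \right)} = \left(48 - 80\right) \frac{1 + 2^{2} + 8 \cdot 2}{8 + 2} = - 32 \frac{1 + 4 + 16}{10} = - 32 \cdot \frac{1}{10} \cdot 21 = \left(-32\right) \frac{21}{10} = - \frac{336}{5}$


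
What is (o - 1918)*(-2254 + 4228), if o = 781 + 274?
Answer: -1703562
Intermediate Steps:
o = 1055
(o - 1918)*(-2254 + 4228) = (1055 - 1918)*(-2254 + 4228) = -863*1974 = -1703562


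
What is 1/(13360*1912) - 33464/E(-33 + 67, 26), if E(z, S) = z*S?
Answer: -213703780899/5645294720 ≈ -37.855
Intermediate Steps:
E(z, S) = S*z
1/(13360*1912) - 33464/E(-33 + 67, 26) = 1/(13360*1912) - 33464*1/(26*(-33 + 67)) = (1/13360)*(1/1912) - 33464/(26*34) = 1/25544320 - 33464/884 = 1/25544320 - 33464*1/884 = 1/25544320 - 8366/221 = -213703780899/5645294720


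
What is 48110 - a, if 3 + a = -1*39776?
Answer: 87889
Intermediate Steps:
a = -39779 (a = -3 - 1*39776 = -3 - 39776 = -39779)
48110 - a = 48110 - 1*(-39779) = 48110 + 39779 = 87889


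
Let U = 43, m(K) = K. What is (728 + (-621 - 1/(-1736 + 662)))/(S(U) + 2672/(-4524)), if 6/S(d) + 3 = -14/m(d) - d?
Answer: -7191860858/48403211 ≈ -148.58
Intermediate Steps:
S(d) = 6/(-3 - d - 14/d) (S(d) = 6/(-3 + (-14/d - d)) = 6/(-3 + (-d - 14/d)) = 6/(-3 - d - 14/d))
(728 + (-621 - 1/(-1736 + 662)))/(S(U) + 2672/(-4524)) = (728 + (-621 - 1/(-1736 + 662)))/(-6*43/(14 + 43² + 3*43) + 2672/(-4524)) = (728 + (-621 - 1/(-1074)))/(-6*43/(14 + 1849 + 129) + 2672*(-1/4524)) = (728 + (-621 - 1*(-1/1074)))/(-6*43/1992 - 668/1131) = (728 + (-621 + 1/1074))/(-6*43*1/1992 - 668/1131) = (728 - 666953/1074)/(-43/332 - 668/1131) = 114919/(1074*(-270409/375492)) = (114919/1074)*(-375492/270409) = -7191860858/48403211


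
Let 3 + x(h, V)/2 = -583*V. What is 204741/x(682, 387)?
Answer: -68247/150416 ≈ -0.45372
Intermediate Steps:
x(h, V) = -6 - 1166*V (x(h, V) = -6 + 2*(-583*V) = -6 - 1166*V)
204741/x(682, 387) = 204741/(-6 - 1166*387) = 204741/(-6 - 451242) = 204741/(-451248) = 204741*(-1/451248) = -68247/150416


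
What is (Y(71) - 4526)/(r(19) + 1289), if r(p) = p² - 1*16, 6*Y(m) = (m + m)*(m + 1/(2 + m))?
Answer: -103855/59641 ≈ -1.7413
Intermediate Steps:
Y(m) = m*(m + 1/(2 + m))/3 (Y(m) = ((m + m)*(m + 1/(2 + m)))/6 = ((2*m)*(m + 1/(2 + m)))/6 = (2*m*(m + 1/(2 + m)))/6 = m*(m + 1/(2 + m))/3)
r(p) = -16 + p² (r(p) = p² - 16 = -16 + p²)
(Y(71) - 4526)/(r(19) + 1289) = ((⅓)*71*(1 + 71² + 2*71)/(2 + 71) - 4526)/((-16 + 19²) + 1289) = ((⅓)*71*(1 + 5041 + 142)/73 - 4526)/((-16 + 361) + 1289) = ((⅓)*71*(1/73)*5184 - 4526)/(345 + 1289) = (122688/73 - 4526)/1634 = -207710/73*1/1634 = -103855/59641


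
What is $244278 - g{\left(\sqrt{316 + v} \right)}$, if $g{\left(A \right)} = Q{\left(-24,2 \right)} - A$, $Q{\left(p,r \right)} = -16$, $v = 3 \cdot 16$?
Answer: $244294 + 2 \sqrt{91} \approx 2.4431 \cdot 10^{5}$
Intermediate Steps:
$v = 48$
$g{\left(A \right)} = -16 - A$
$244278 - g{\left(\sqrt{316 + v} \right)} = 244278 - \left(-16 - \sqrt{316 + 48}\right) = 244278 - \left(-16 - \sqrt{364}\right) = 244278 - \left(-16 - 2 \sqrt{91}\right) = 244278 + \left(16 + 2 \sqrt{91}\right) = 244294 + 2 \sqrt{91}$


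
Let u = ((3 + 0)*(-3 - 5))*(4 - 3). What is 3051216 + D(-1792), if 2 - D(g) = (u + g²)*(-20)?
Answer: 67276018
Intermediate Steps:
u = -24 (u = (3*(-8))*1 = -24*1 = -24)
D(g) = -478 + 20*g² (D(g) = 2 - (-24 + g²)*(-20) = 2 - (480 - 20*g²) = 2 + (-480 + 20*g²) = -478 + 20*g²)
3051216 + D(-1792) = 3051216 + (-478 + 20*(-1792)²) = 3051216 + (-478 + 20*3211264) = 3051216 + (-478 + 64225280) = 3051216 + 64224802 = 67276018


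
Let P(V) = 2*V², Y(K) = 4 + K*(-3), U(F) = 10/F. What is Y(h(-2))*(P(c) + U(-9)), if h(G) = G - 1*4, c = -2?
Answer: 1364/9 ≈ 151.56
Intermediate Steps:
h(G) = -4 + G (h(G) = G - 4 = -4 + G)
Y(K) = 4 - 3*K
Y(h(-2))*(P(c) + U(-9)) = (4 - 3*(-4 - 2))*(2*(-2)² + 10/(-9)) = (4 - 3*(-6))*(2*4 + 10*(-⅑)) = (4 + 18)*(8 - 10/9) = 22*(62/9) = 1364/9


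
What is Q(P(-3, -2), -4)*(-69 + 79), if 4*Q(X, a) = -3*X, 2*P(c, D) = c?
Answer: 45/4 ≈ 11.250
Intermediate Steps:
P(c, D) = c/2
Q(X, a) = -3*X/4 (Q(X, a) = (-3*X)/4 = -3*X/4)
Q(P(-3, -2), -4)*(-69 + 79) = (-3*(-3)/8)*(-69 + 79) = -¾*(-3/2)*10 = (9/8)*10 = 45/4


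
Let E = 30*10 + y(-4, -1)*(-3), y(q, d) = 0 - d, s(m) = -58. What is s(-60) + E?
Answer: 239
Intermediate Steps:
y(q, d) = -d
E = 297 (E = 30*10 - 1*(-1)*(-3) = 300 + 1*(-3) = 300 - 3 = 297)
s(-60) + E = -58 + 297 = 239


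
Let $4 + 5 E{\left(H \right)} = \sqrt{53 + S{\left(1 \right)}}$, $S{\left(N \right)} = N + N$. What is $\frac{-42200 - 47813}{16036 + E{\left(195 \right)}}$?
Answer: $- \frac{36084411440}{6428190921} + \frac{450065 \sqrt{55}}{6428190921} \approx -5.6129$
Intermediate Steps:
$S{\left(N \right)} = 2 N$
$E{\left(H \right)} = - \frac{4}{5} + \frac{\sqrt{55}}{5}$ ($E{\left(H \right)} = - \frac{4}{5} + \frac{\sqrt{53 + 2 \cdot 1}}{5} = - \frac{4}{5} + \frac{\sqrt{53 + 2}}{5} = - \frac{4}{5} + \frac{\sqrt{55}}{5}$)
$\frac{-42200 - 47813}{16036 + E{\left(195 \right)}} = \frac{-42200 - 47813}{16036 - \left(\frac{4}{5} - \frac{\sqrt{55}}{5}\right)} = - \frac{90013}{\frac{80176}{5} + \frac{\sqrt{55}}{5}}$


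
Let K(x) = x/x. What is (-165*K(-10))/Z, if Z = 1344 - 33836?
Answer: 165/32492 ≈ 0.0050782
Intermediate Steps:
K(x) = 1
Z = -32492
(-165*K(-10))/Z = -165*1/(-32492) = -165*(-1/32492) = 165/32492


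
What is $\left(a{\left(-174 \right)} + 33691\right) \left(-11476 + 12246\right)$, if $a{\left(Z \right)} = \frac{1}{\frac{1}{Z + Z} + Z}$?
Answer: $\frac{1570869896750}{60553} \approx 2.5942 \cdot 10^{7}$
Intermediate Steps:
$a{\left(Z \right)} = \frac{1}{Z + \frac{1}{2 Z}}$ ($a{\left(Z \right)} = \frac{1}{\frac{1}{2 Z} + Z} = \frac{1}{Z + \frac{1}{2 Z}}$)
$\left(a{\left(-174 \right)} + 33691\right) \left(-11476 + 12246\right) = \left(2 \left(-174\right) \frac{1}{1 + 2 \left(-174\right)^{2}} + 33691\right) \left(-11476 + 12246\right) = \left(2 \left(-174\right) \frac{1}{1 + 2 \cdot 30276} + 33691\right) 770 = \left(2 \left(-174\right) \frac{1}{1 + 60552} + 33691\right) 770 = \left(2 \left(-174\right) \frac{1}{60553} + 33691\right) 770 = \left(- \frac{348}{60553} + 33691\right) 770 = \frac{2040090775}{60553} \cdot 770 = \frac{1570869896750}{60553}$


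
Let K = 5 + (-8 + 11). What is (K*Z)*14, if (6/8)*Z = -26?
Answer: -11648/3 ≈ -3882.7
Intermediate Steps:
Z = -104/3 (Z = (4/3)*(-26) = -104/3 ≈ -34.667)
K = 8 (K = 5 + 3 = 8)
(K*Z)*14 = (8*(-104/3))*14 = -832/3*14 = -11648/3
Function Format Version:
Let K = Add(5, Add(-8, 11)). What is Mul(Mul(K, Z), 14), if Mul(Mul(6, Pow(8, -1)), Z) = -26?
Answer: Rational(-11648, 3) ≈ -3882.7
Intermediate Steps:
Z = Rational(-104, 3) (Z = Mul(Rational(4, 3), -26) = Rational(-104, 3) ≈ -34.667)
K = 8 (K = Add(5, 3) = 8)
Mul(Mul(K, Z), 14) = Mul(Mul(8, Rational(-104, 3)), 14) = Mul(Rational(-832, 3), 14) = Rational(-11648, 3)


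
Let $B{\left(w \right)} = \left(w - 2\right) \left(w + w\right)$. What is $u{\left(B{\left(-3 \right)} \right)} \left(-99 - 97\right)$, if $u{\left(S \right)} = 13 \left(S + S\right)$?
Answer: $-152880$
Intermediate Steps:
$B{\left(w \right)} = 2 w \left(-2 + w\right)$ ($B{\left(w \right)} = \left(-2 + w\right) 2 w = 2 w \left(-2 + w\right)$)
$u{\left(S \right)} = 26 S$ ($u{\left(S \right)} = 13 \cdot 2 S = 26 S$)
$u{\left(B{\left(-3 \right)} \right)} \left(-99 - 97\right) = 26 \cdot 2 \left(-3\right) \left(-2 - 3\right) \left(-99 - 97\right) = 26 \cdot 2 \left(-3\right) \left(-5\right) \left(-196\right) = 26 \cdot 30 \left(-196\right) = 780 \left(-196\right) = -152880$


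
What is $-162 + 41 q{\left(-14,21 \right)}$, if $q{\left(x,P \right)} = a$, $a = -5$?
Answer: $-367$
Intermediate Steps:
$q{\left(x,P \right)} = -5$
$-162 + 41 q{\left(-14,21 \right)} = -162 + 41 \left(-5\right) = -162 - 205 = -367$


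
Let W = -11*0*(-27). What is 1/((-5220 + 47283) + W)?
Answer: 1/42063 ≈ 2.3774e-5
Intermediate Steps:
W = 0 (W = 0*(-27) = 0)
1/((-5220 + 47283) + W) = 1/((-5220 + 47283) + 0) = 1/(42063 + 0) = 1/42063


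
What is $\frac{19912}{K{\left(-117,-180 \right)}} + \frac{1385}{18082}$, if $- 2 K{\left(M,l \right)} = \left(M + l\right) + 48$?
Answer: $\frac{720442433}{4502418} \approx 160.01$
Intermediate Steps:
$K{\left(M,l \right)} = -24 - \frac{M}{2} - \frac{l}{2}$ ($K{\left(M,l \right)} = - \frac{\left(M + l\right) + 48}{2} = - \frac{48 + M + l}{2} = -24 - \frac{M}{2} - \frac{l}{2}$)
$\frac{19912}{K{\left(-117,-180 \right)}} + \frac{1385}{18082} = \frac{19912}{-24 - - \frac{117}{2} - -90} + \frac{1385}{18082} = \frac{19912}{-24 + \frac{117}{2} + 90} + 1385 \cdot \frac{1}{18082} = \frac{19912}{\frac{249}{2}} + \frac{1385}{18082} = 19912 \cdot \frac{2}{249} + \frac{1385}{18082} = \frac{39824}{249} + \frac{1385}{18082} = \frac{720442433}{4502418}$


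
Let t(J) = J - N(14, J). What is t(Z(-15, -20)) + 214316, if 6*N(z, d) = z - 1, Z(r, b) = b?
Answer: 1285763/6 ≈ 2.1429e+5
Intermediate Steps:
N(z, d) = -⅙ + z/6 (N(z, d) = (z - 1)/6 = (-1 + z)/6 = -⅙ + z/6)
t(J) = -13/6 + J (t(J) = J - (-⅙ + (⅙)*14) = J - (-⅙ + 7/3) = J - 1*13/6 = J - 13/6 = -13/6 + J)
t(Z(-15, -20)) + 214316 = (-13/6 - 20) + 214316 = -133/6 + 214316 = 1285763/6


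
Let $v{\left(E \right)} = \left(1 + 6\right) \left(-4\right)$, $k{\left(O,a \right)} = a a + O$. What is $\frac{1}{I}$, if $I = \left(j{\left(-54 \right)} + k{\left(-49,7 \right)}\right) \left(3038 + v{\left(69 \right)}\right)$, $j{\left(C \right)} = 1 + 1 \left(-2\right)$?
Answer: $- \frac{1}{3010} \approx -0.00033223$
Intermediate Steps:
$k{\left(O,a \right)} = O + a^{2}$ ($k{\left(O,a \right)} = a^{2} + O = O + a^{2}$)
$v{\left(E \right)} = -28$ ($v{\left(E \right)} = 7 \left(-4\right) = -28$)
$j{\left(C \right)} = -1$ ($j{\left(C \right)} = 1 - 2 = -1$)
$I = -3010$ ($I = \left(-1 - \left(49 - 7^{2}\right)\right) \left(3038 - 28\right) = \left(-1 + \left(-49 + 49\right)\right) 3010 = \left(-1 + 0\right) 3010 = \left(-1\right) 3010 = -3010$)
$\frac{1}{I} = \frac{1}{-3010} = - \frac{1}{3010}$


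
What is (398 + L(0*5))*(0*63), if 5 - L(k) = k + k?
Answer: 0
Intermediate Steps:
L(k) = 5 - 2*k (L(k) = 5 - (k + k) = 5 - 2*k)
(398 + L(0*5))*(0*63) = (398 + (5 - 0*5))*(0*63) = (398 + (5 - 2*0))*0 = (398 + (5 + 0))*0 = (398 + 5)*0 = 403*0 = 0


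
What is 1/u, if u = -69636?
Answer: -1/69636 ≈ -1.4360e-5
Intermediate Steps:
1/u = 1/(-69636) = -1/69636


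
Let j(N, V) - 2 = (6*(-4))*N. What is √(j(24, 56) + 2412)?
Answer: √1838 ≈ 42.872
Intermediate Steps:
j(N, V) = 2 - 24*N (j(N, V) = 2 + (6*(-4))*N = 2 - 24*N)
√(j(24, 56) + 2412) = √((2 - 24*24) + 2412) = √((2 - 576) + 2412) = √(-574 + 2412) = √1838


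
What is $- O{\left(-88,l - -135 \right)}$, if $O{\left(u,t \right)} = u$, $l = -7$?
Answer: $88$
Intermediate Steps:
$- O{\left(-88,l - -135 \right)} = \left(-1\right) \left(-88\right) = 88$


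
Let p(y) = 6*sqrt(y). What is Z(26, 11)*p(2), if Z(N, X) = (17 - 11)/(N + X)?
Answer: 36*sqrt(2)/37 ≈ 1.3760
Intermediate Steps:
Z(N, X) = 6/(N + X)
Z(26, 11)*p(2) = (6/(26 + 11))*(6*sqrt(2)) = (6/37)*(6*sqrt(2)) = (6*(1/37))*(6*sqrt(2)) = 6*(6*sqrt(2))/37 = 36*sqrt(2)/37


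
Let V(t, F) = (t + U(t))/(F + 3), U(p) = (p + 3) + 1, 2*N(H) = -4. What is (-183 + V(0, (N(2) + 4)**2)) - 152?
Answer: -2341/7 ≈ -334.43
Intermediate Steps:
N(H) = -2 (N(H) = (1/2)*(-4) = -2)
U(p) = 4 + p (U(p) = (3 + p) + 1 = 4 + p)
V(t, F) = (4 + 2*t)/(3 + F) (V(t, F) = (t + (4 + t))/(F + 3) = (4 + 2*t)/(3 + F))
(-183 + V(0, (N(2) + 4)**2)) - 152 = (-183 + 2*(2 + 0)/(3 + (-2 + 4)**2)) - 152 = (-183 + 2*2/(3 + 2**2)) - 152 = (-183 + 2*2/(3 + 4)) - 152 = (-183 + 2*2/7) - 152 = (-183 + 2*(1/7)*2) - 152 = (-183 + 4/7) - 152 = -1277/7 - 152 = -2341/7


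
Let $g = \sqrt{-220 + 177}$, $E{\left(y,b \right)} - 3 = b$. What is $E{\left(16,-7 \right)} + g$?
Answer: $-4 + i \sqrt{43} \approx -4.0 + 6.5574 i$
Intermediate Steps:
$E{\left(y,b \right)} = 3 + b$
$g = i \sqrt{43}$ ($g = \sqrt{-43} = i \sqrt{43} \approx 6.5574 i$)
$E{\left(16,-7 \right)} + g = \left(3 - 7\right) + i \sqrt{43} = -4 + i \sqrt{43}$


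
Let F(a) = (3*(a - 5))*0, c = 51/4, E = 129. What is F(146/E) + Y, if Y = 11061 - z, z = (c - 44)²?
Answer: 161351/16 ≈ 10084.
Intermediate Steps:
c = 51/4 (c = 51*(¼) = 51/4 ≈ 12.750)
z = 15625/16 (z = (51/4 - 44)² = (-125/4)² = 15625/16 ≈ 976.56)
F(a) = 0 (F(a) = (3*(-5 + a))*0 = (-15 + 3*a)*0 = 0)
Y = 161351/16 (Y = 11061 - 1*15625/16 = 11061 - 15625/16 = 161351/16 ≈ 10084.)
F(146/E) + Y = 0 + 161351/16 = 161351/16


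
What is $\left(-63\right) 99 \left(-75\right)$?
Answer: $467775$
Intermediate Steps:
$\left(-63\right) 99 \left(-75\right) = \left(-6237\right) \left(-75\right) = 467775$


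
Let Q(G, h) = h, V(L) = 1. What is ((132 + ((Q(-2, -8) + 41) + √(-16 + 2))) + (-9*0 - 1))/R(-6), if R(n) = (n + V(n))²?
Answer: 164/25 + I*√14/25 ≈ 6.56 + 0.14967*I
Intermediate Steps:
R(n) = (1 + n)² (R(n) = (n + 1)² = (1 + n)²)
((132 + ((Q(-2, -8) + 41) + √(-16 + 2))) + (-9*0 - 1))/R(-6) = ((132 + ((-8 + 41) + √(-16 + 2))) + (-9*0 - 1))/((1 - 6)²) = ((132 + (33 + √(-14))) + (0 - 1))/((-5)²) = ((132 + (33 + I*√14)) - 1)/25 = ((165 + I*√14) - 1)*(1/25) = (164 + I*√14)*(1/25) = 164/25 + I*√14/25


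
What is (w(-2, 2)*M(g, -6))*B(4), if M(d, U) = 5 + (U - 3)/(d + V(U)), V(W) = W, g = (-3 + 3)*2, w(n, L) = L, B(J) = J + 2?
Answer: 78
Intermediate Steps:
B(J) = 2 + J
g = 0 (g = 0*2 = 0)
M(d, U) = 5 + (-3 + U)/(U + d) (M(d, U) = 5 + (U - 3)/(d + U) = 5 + (-3 + U)/(U + d))
(w(-2, 2)*M(g, -6))*B(4) = (2*((-3 + 5*0 + 6*(-6))/(-6 + 0)))*(2 + 4) = (2*((-3 + 0 - 36)/(-6)))*6 = (2*(-1/6*(-39)))*6 = (2*(13/2))*6 = 13*6 = 78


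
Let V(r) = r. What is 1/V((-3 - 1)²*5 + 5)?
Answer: 1/85 ≈ 0.011765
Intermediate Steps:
1/V((-3 - 1)²*5 + 5) = 1/((-3 - 1)²*5 + 5) = 1/((-4)²*5 + 5) = 1/(16*5 + 5) = 1/(80 + 5) = 1/85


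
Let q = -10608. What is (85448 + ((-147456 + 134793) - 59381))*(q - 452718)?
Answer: -6210421704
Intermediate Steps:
(85448 + ((-147456 + 134793) - 59381))*(q - 452718) = (85448 + ((-147456 + 134793) - 59381))*(-10608 - 452718) = (85448 + (-12663 - 59381))*(-463326) = (85448 - 72044)*(-463326) = 13404*(-463326) = -6210421704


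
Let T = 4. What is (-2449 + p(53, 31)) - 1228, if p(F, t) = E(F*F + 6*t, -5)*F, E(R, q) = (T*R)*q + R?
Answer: -3019642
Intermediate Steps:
E(R, q) = R + 4*R*q (E(R, q) = (4*R)*q + R = 4*R*q + R = R + 4*R*q)
p(F, t) = F*(-114*t - 19*F²) (p(F, t) = ((F*F + 6*t)*(1 + 4*(-5)))*F = ((F² + 6*t)*(1 - 20))*F = ((F² + 6*t)*(-19))*F = (-114*t - 19*F²)*F = F*(-114*t - 19*F²))
(-2449 + p(53, 31)) - 1228 = (-2449 - 19*53*(53² + 6*31)) - 1228 = (-2449 - 19*53*(2809 + 186)) - 1228 = (-2449 - 19*53*2995) - 1228 = (-2449 - 3015965) - 1228 = -3018414 - 1228 = -3019642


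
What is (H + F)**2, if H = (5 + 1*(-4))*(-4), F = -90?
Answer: 8836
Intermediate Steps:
H = -4 (H = (5 - 4)*(-4) = 1*(-4) = -4)
(H + F)**2 = (-4 - 90)**2 = (-94)**2 = 8836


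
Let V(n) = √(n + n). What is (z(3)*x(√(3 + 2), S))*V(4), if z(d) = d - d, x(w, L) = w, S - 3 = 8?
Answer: 0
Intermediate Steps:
S = 11 (S = 3 + 8 = 11)
z(d) = 0
V(n) = √2*√n (V(n) = √(2*n) = √2*√n)
(z(3)*x(√(3 + 2), S))*V(4) = (0*√(3 + 2))*(√2*√4) = (0*√5)*(√2*2) = 0*(2*√2) = 0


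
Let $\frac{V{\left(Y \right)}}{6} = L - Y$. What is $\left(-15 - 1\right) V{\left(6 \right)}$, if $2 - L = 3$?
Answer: $672$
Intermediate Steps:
$L = -1$ ($L = 2 - 3 = -1$)
$V{\left(Y \right)} = -6 - 6 Y$ ($V{\left(Y \right)} = 6 \left(-1 - Y\right) = -6 - 6 Y$)
$\left(-15 - 1\right) V{\left(6 \right)} = \left(-15 - 1\right) \left(-6 - 36\right) = - 16 \left(-6 - 36\right) = \left(-16\right) \left(-42\right) = 672$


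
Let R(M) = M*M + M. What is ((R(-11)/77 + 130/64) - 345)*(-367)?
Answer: 28077335/224 ≈ 1.2535e+5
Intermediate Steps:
R(M) = M + M² (R(M) = M² + M = M + M²)
((R(-11)/77 + 130/64) - 345)*(-367) = ((-11*(1 - 11)/77 + 130/64) - 345)*(-367) = ((-11*(-10)*(1/77) + 130*(1/64)) - 345)*(-367) = ((110*(1/77) + 65/32) - 345)*(-367) = ((10/7 + 65/32) - 345)*(-367) = (775/224 - 345)*(-367) = -76505/224*(-367) = 28077335/224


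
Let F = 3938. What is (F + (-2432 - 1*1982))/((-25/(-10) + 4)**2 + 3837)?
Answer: -1904/15517 ≈ -0.12270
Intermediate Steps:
(F + (-2432 - 1*1982))/((-25/(-10) + 4)**2 + 3837) = (3938 + (-2432 - 1*1982))/((-25/(-10) + 4)**2 + 3837) = (3938 + (-2432 - 1982))/((-25*(-1/10) + 4)**2 + 3837) = (3938 - 4414)/((5/2 + 4)**2 + 3837) = -476/((13/2)**2 + 3837) = -476/(169/4 + 3837) = -476/15517/4 = -476*4/15517 = -1904/15517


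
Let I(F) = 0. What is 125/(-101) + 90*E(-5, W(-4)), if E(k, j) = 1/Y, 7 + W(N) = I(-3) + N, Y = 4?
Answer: 4295/202 ≈ 21.262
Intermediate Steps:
W(N) = -7 + N (W(N) = -7 + (0 + N) = -7 + N)
E(k, j) = ¼ (E(k, j) = 1/4 = ¼)
125/(-101) + 90*E(-5, W(-4)) = 125/(-101) + 90*(¼) = 125*(-1/101) + 45/2 = -125/101 + 45/2 = 4295/202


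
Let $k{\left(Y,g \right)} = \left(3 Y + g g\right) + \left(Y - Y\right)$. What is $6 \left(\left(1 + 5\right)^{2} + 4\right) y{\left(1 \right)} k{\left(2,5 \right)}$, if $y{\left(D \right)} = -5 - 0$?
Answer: $-37200$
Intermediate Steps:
$y{\left(D \right)} = -5$ ($y{\left(D \right)} = -5 + 0 = -5$)
$k{\left(Y,g \right)} = g^{2} + 3 Y$ ($k{\left(Y,g \right)} = \left(3 Y + g^{2}\right) + 0 = \left(g^{2} + 3 Y\right) + 0 = g^{2} + 3 Y$)
$6 \left(\left(1 + 5\right)^{2} + 4\right) y{\left(1 \right)} k{\left(2,5 \right)} = 6 \left(\left(1 + 5\right)^{2} + 4\right) \left(-5\right) \left(5^{2} + 3 \cdot 2\right) = 6 \left(6^{2} + 4\right) \left(-5\right) \left(25 + 6\right) = 6 \left(36 + 4\right) \left(-5\right) 31 = 6 \cdot 40 \left(-5\right) 31 = 240 \left(-5\right) 31 = \left(-1200\right) 31 = -37200$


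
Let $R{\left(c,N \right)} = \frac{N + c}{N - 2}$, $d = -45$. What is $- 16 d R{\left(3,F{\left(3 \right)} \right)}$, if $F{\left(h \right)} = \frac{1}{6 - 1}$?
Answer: $-1280$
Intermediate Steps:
$F{\left(h \right)} = \frac{1}{5}$
$R{\left(c,N \right)} = \frac{N + c}{-2 + N}$
$- 16 d R{\left(3,F{\left(3 \right)} \right)} = \left(-16\right) \left(-45\right) \frac{\frac{1}{5} + 3}{-2 + \frac{1}{5}} = 720 \frac{1}{- \frac{9}{5}} \cdot \frac{16}{5} = 720 \left(\left(- \frac{5}{9}\right) \frac{16}{5}\right) = 720 \left(- \frac{16}{9}\right) = -1280$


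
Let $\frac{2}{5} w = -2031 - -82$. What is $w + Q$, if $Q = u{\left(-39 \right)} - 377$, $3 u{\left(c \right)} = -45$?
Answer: $- \frac{10529}{2} \approx -5264.5$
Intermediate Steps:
$u{\left(c \right)} = -15$ ($u{\left(c \right)} = \frac{1}{3} \left(-45\right) = -15$)
$Q = -392$ ($Q = -15 - 377 = -392$)
$w = - \frac{9745}{2}$ ($w = \frac{5 \left(-2031 - -82\right)}{2} = \frac{5 \left(-2031 + 82\right)}{2} = \frac{5}{2} \left(-1949\right) = - \frac{9745}{2} \approx -4872.5$)
$w + Q = - \frac{9745}{2} - 392 = - \frac{10529}{2}$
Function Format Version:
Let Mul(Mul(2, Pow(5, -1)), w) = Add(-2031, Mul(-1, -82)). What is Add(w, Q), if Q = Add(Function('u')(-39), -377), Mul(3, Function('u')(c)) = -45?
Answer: Rational(-10529, 2) ≈ -5264.5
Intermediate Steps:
Function('u')(c) = -15 (Function('u')(c) = Mul(Rational(1, 3), -45) = -15)
Q = -392 (Q = Add(-15, -377) = -392)
w = Rational(-9745, 2) (w = Mul(Rational(5, 2), Add(-2031, Mul(-1, -82))) = Mul(Rational(5, 2), Add(-2031, 82)) = Mul(Rational(5, 2), -1949) = Rational(-9745, 2) ≈ -4872.5)
Add(w, Q) = Add(Rational(-9745, 2), -392) = Rational(-10529, 2)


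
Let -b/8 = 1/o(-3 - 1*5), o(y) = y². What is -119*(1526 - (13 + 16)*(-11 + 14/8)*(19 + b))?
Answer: -25091745/32 ≈ -7.8412e+5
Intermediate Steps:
b = -⅛ (b = -8/(-3 - 1*5)² = -8/(-3 - 5)² = -8/((-8)²) = -8/64 = -8*1/64 = -⅛ ≈ -0.12500)
-119*(1526 - (13 + 16)*(-11 + 14/8)*(19 + b)) = -119*(1526 - (13 + 16)*(-11 + 14/8)*(19 - ⅛)) = -119*(1526 - 29*(-11 + 14*(⅛))*151/8) = -119*(1526 - 29*(-11 + 7/4)*151/8) = -119*(1526 - 29*(-37/4)*151/8) = -119*(1526 - (-1073)*151/(4*8)) = -119*(1526 - 1*(-162023/32)) = -119*(1526 + 162023/32) = -119*210855/32 = -25091745/32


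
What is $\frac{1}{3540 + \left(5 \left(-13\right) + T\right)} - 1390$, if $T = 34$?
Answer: $- \frac{4877509}{3509} \approx -1390.0$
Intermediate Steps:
$\frac{1}{3540 + \left(5 \left(-13\right) + T\right)} - 1390 = \frac{1}{3540 + \left(5 \left(-13\right) + 34\right)} - 1390 = \frac{1}{3540 + \left(-65 + 34\right)} - 1390 = \frac{1}{3540 - 31} - 1390 = \frac{1}{3509} - 1390 = - \frac{4877509}{3509}$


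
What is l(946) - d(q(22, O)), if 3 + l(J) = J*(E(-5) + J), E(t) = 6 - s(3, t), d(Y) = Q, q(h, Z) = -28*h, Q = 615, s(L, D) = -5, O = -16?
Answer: 904704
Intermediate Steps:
d(Y) = 615
E(t) = 11 (E(t) = 6 - 1*(-5) = 6 + 5 = 11)
l(J) = -3 + J*(11 + J)
l(946) - d(q(22, O)) = (-3 + 946² + 11*946) - 1*615 = (-3 + 894916 + 10406) - 615 = 905319 - 615 = 904704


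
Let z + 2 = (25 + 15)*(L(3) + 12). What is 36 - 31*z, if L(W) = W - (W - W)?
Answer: -18502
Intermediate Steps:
L(W) = W (L(W) = W - 1*0 = W + 0 = W)
z = 598 (z = -2 + (25 + 15)*(3 + 12) = -2 + 40*15 = -2 + 600 = 598)
36 - 31*z = 36 - 31*598 = 36 - 18538 = -18502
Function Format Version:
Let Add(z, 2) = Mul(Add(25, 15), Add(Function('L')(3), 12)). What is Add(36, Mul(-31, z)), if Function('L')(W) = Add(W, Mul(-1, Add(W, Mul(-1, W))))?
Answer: -18502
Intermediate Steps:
Function('L')(W) = W (Function('L')(W) = Add(W, Mul(-1, 0)) = Add(W, 0) = W)
z = 598 (z = Add(-2, Mul(Add(25, 15), Add(3, 12))) = Add(-2, Mul(40, 15)) = Add(-2, 600) = 598)
Add(36, Mul(-31, z)) = Add(36, Mul(-31, 598)) = Add(36, -18538) = -18502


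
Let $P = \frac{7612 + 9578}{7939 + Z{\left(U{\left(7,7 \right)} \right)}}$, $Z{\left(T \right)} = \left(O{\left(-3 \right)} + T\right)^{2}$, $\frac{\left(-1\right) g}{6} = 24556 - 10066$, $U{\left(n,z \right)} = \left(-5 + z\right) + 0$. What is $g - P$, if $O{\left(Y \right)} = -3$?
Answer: $- \frac{69032079}{794} \approx -86942.0$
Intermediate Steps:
$U{\left(n,z \right)} = -5 + z$
$g = -86940$ ($g = - 6 \left(24556 - 10066\right) = \left(-6\right) 14490 = -86940$)
$Z{\left(T \right)} = \left(-3 + T\right)^{2}$
$P = \frac{1719}{794}$ ($P = \frac{7612 + 9578}{7939 + \left(-3 + \left(-5 + 7\right)\right)^{2}} = \frac{17190}{7939 + \left(-3 + 2\right)^{2}} = \frac{17190}{7939 + \left(-1\right)^{2}} = \frac{17190}{7939 + 1} = \frac{17190}{7940} = 17190 \cdot \frac{1}{7940} = \frac{1719}{794} \approx 2.165$)
$g - P = -86940 - \frac{1719}{794} = - \frac{69032079}{794}$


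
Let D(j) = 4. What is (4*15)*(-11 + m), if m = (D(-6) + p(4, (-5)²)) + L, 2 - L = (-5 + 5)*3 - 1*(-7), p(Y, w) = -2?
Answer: -840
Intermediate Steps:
L = -5 (L = 2 - ((-5 + 5)*3 - 1*(-7)) = 2 - (0*3 + 7) = 2 - (0 + 7) = 2 - 1*7 = 2 - 7 = -5)
m = -3 (m = (4 - 2) - 5 = 2 - 5 = -3)
(4*15)*(-11 + m) = (4*15)*(-11 - 3) = 60*(-14) = -840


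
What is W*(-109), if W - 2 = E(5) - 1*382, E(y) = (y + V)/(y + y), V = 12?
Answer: 412347/10 ≈ 41235.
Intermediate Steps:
E(y) = (12 + y)/(2*y) (E(y) = (y + 12)/(y + y) = (12 + y)/((2*y)) = (12 + y)*(1/(2*y)) = (12 + y)/(2*y))
W = -3783/10 (W = 2 + ((½)*(12 + 5)/5 - 1*382) = 2 + ((½)*(⅕)*17 - 382) = 2 + (17/10 - 382) = 2 - 3803/10 = -3783/10 ≈ -378.30)
W*(-109) = -3783/10*(-109) = 412347/10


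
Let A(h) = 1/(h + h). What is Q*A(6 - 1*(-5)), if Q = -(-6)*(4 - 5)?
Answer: -3/11 ≈ -0.27273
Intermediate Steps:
A(h) = 1/(2*h)
Q = -6 (Q = -(-6)*(-1) = -2*3 = -6)
Q*A(6 - 1*(-5)) = -3/(6 - 1*(-5)) = -3/(6 + 5) = -3/11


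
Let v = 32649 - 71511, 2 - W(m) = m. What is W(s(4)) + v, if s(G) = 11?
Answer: -38871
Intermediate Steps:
W(m) = 2 - m
v = -38862
W(s(4)) + v = (2 - 1*11) - 38862 = (2 - 11) - 38862 = -9 - 38862 = -38871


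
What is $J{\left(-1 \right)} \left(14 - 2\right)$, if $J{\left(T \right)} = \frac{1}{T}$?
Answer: $-12$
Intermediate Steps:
$J{\left(-1 \right)} \left(14 - 2\right) = \frac{14 - 2}{-1} = \left(-1\right) 12 = -12$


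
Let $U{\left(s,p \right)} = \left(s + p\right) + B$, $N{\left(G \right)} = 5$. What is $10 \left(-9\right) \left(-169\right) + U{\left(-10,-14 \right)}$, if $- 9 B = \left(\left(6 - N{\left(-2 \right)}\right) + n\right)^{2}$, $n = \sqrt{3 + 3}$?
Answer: $\frac{136667}{9} - \frac{2 \sqrt{6}}{9} \approx 15185.0$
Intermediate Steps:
$n = \sqrt{6} \approx 2.4495$
$B = - \frac{\left(1 + \sqrt{6}\right)^{2}}{9}$ ($B = - \frac{\left(\left(6 - 5\right) + \sqrt{6}\right)^{2}}{9} = - \frac{\left(1 + \sqrt{6}\right)^{2}}{9} \approx -1.3221$)
$U{\left(s,p \right)} = p + s - \frac{\left(1 + \sqrt{6}\right)^{2}}{9}$ ($U{\left(s,p \right)} = \left(s + p\right) - \frac{\left(1 + \sqrt{6}\right)^{2}}{9} = \left(p + s\right) - \frac{\left(1 + \sqrt{6}\right)^{2}}{9} = p + s - \frac{\left(1 + \sqrt{6}\right)^{2}}{9}$)
$10 \left(-9\right) \left(-169\right) + U{\left(-10,-14 \right)} = 10 \left(-9\right) \left(-169\right) - \left(24 + \frac{\left(1 + \sqrt{6}\right)^{2}}{9}\right) = \left(-90\right) \left(-169\right) - \left(24 + \frac{\left(1 + \sqrt{6}\right)^{2}}{9}\right) = 15210 - \left(24 + \frac{\left(1 + \sqrt{6}\right)^{2}}{9}\right) = 15186 - \frac{\left(1 + \sqrt{6}\right)^{2}}{9}$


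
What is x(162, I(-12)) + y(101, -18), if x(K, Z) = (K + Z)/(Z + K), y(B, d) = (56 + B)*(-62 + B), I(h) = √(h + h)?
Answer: 6124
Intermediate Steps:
I(h) = √2*√h (I(h) = √(2*h) = √2*√h)
y(B, d) = (-62 + B)*(56 + B)
x(K, Z) = 1 (x(K, Z) = (K + Z)/(K + Z) = 1)
x(162, I(-12)) + y(101, -18) = 1 + (-3472 + 101² - 6*101) = 1 + (-3472 + 10201 - 606) = 1 + 6123 = 6124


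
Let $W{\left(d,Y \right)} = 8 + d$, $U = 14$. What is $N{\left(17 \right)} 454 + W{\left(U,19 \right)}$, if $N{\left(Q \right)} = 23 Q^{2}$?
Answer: $3017760$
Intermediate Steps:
$N{\left(17 \right)} 454 + W{\left(U,19 \right)} = 23 \cdot 17^{2} \cdot 454 + \left(8 + 14\right) = 23 \cdot 289 \cdot 454 + 22 = 6647 \cdot 454 + 22 = 3017738 + 22 = 3017760$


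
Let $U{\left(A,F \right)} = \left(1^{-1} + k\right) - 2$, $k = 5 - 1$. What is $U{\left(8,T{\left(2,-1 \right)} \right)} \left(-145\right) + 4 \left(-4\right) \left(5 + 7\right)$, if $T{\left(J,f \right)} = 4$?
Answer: $-627$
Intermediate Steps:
$k = 4$ ($k = 5 - 1 = 4$)
$U{\left(A,F \right)} = 3$ ($U{\left(A,F \right)} = \left(1^{-1} + 4\right) - 2 = \left(1 + 4\right) - 2 = 5 - 2 = 3$)
$U{\left(8,T{\left(2,-1 \right)} \right)} \left(-145\right) + 4 \left(-4\right) \left(5 + 7\right) = 3 \left(-145\right) + 4 \left(-4\right) \left(5 + 7\right) = -435 - 192 = -627$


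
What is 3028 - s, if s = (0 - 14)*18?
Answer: 3280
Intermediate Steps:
s = -252 (s = -14*18 = -252)
3028 - s = 3028 - 1*(-252) = 3028 + 252 = 3280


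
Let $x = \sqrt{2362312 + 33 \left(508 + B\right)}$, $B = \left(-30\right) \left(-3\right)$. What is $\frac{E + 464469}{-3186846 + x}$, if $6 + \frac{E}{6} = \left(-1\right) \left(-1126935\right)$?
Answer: $- \frac{11514143115189}{5077992522835} - \frac{7226043 \sqrt{2382046}}{10155985045670} \approx -2.2686$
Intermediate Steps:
$E = 6761574$ ($E = -36 + 6 \left(\left(-1\right) \left(-1126935\right)\right) = -36 + 6 \cdot 1126935 = -36 + 6761610 = 6761574$)
$B = 90$
$x = \sqrt{2382046}$ ($x = \sqrt{2362312 + 33 \left(508 + 90\right)} = \sqrt{2362312 + 33 \cdot 598} = \sqrt{2362312 + 19734} = \sqrt{2382046} \approx 1543.4$)
$\frac{E + 464469}{-3186846 + x} = \frac{6761574 + 464469}{-3186846 + \sqrt{2382046}} = \frac{7226043}{-3186846 + \sqrt{2382046}}$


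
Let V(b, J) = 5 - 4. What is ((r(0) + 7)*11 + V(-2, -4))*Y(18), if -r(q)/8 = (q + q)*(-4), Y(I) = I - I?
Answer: 0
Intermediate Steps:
Y(I) = 0
V(b, J) = 1
r(q) = 64*q (r(q) = -8*(q + q)*(-4) = -8*2*q*(-4) = -(-64)*q = 64*q)
((r(0) + 7)*11 + V(-2, -4))*Y(18) = ((64*0 + 7)*11 + 1)*0 = ((0 + 7)*11 + 1)*0 = (7*11 + 1)*0 = (77 + 1)*0 = 78*0 = 0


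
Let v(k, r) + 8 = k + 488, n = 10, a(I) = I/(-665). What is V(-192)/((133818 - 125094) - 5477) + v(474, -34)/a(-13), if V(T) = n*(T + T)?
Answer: 2059879350/42211 ≈ 48800.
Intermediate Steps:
a(I) = -I/665 (a(I) = I*(-1/665) = -I/665)
v(k, r) = 480 + k (v(k, r) = -8 + (k + 488) = -8 + (488 + k) = 480 + k)
V(T) = 20*T (V(T) = 10*(T + T) = 10*(2*T) = 20*T)
V(-192)/((133818 - 125094) - 5477) + v(474, -34)/a(-13) = (20*(-192))/((133818 - 125094) - 5477) + (480 + 474)/((-1/665*(-13))) = -3840/(8724 - 5477) + 954/(13/665) = -3840/3247 + 954*(665/13) = -3840*1/3247 + 634410/13 = -3840/3247 + 634410/13 = 2059879350/42211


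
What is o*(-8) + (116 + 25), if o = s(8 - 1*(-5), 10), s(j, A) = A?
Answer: 61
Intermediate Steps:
o = 10
o*(-8) + (116 + 25) = 10*(-8) + (116 + 25) = -80 + 141 = 61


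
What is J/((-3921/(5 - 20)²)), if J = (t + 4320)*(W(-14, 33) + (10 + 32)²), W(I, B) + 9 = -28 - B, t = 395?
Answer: -599040750/1307 ≈ -4.5833e+5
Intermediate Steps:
W(I, B) = -37 - B (W(I, B) = -9 + (-28 - B) = -37 - B)
J = 7987210 (J = (395 + 4320)*((-37 - 1*33) + (10 + 32)²) = 4715*((-37 - 33) + 42²) = 4715*(-70 + 1764) = 4715*1694 = 7987210)
J/((-3921/(5 - 20)²)) = 7987210/((-3921/(5 - 20)²)) = 7987210/((-3921/((-15)²))) = 7987210/((-3921/225)) = 7987210/((-3921*1/225)) = 7987210/(-1307/75) = 7987210*(-75/1307) = -599040750/1307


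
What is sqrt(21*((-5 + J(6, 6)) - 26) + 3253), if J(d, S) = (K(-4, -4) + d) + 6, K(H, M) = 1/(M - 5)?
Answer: sqrt(25665)/3 ≈ 53.401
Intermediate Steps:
K(H, M) = 1/(-5 + M)
J(d, S) = 53/9 + d (J(d, S) = (1/(-5 - 4) + d) + 6 = (1/(-9) + d) + 6 = (-1/9 + d) + 6 = 53/9 + d)
sqrt(21*((-5 + J(6, 6)) - 26) + 3253) = sqrt(21*((-5 + (53/9 + 6)) - 26) + 3253) = sqrt(21*((-5 + 107/9) - 26) + 3253) = sqrt(21*(62/9 - 26) + 3253) = sqrt(21*(-172/9) + 3253) = sqrt(-1204/3 + 3253) = sqrt(8555/3) = sqrt(25665)/3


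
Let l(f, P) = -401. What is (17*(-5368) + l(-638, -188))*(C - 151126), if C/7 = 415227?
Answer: -252557472191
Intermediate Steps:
C = 2906589 (C = 7*415227 = 2906589)
(17*(-5368) + l(-638, -188))*(C - 151126) = (17*(-5368) - 401)*(2906589 - 151126) = (-91256 - 401)*2755463 = -91657*2755463 = -252557472191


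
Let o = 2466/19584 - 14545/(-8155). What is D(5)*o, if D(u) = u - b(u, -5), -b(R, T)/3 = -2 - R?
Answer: -3388439/110908 ≈ -30.552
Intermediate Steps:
b(R, T) = 6 + 3*R (b(R, T) = -3*(-2 - R) = 6 + 3*R)
D(u) = -6 - 2*u (D(u) = u - (6 + 3*u) = u + (-6 - 3*u) = -6 - 2*u)
o = 3388439/1774528 (o = 2466*(1/19584) - 14545*(-1/8155) = 137/1088 + 2909/1631 = 3388439/1774528 ≈ 1.9095)
D(5)*o = (-6 - 2*5)*(3388439/1774528) = (-6 - 10)*(3388439/1774528) = -16*3388439/1774528 = -3388439/110908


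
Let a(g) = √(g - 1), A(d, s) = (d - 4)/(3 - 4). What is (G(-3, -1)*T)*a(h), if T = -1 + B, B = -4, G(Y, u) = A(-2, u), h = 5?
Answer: -60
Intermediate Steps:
A(d, s) = 4 - d (A(d, s) = (-4 + d)/(-1) = (-4 + d)*(-1) = 4 - d)
G(Y, u) = 6 (G(Y, u) = 4 - 1*(-2) = 4 + 2 = 6)
T = -5 (T = -1 - 4 = -5)
a(g) = √(-1 + g)
(G(-3, -1)*T)*a(h) = (6*(-5))*√(-1 + 5) = -30*√4 = -30*2 = -60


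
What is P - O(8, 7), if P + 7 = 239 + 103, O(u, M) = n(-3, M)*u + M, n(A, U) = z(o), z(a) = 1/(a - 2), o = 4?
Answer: 324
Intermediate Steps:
z(a) = 1/(-2 + a)
n(A, U) = ½ (n(A, U) = 1/(-2 + 4) = 1/2 = ½)
O(u, M) = M + u/2 (O(u, M) = u/2 + M = M + u/2)
P = 335 (P = -7 + (239 + 103) = -7 + 342 = 335)
P - O(8, 7) = 335 - (7 + (½)*8) = 335 - (7 + 4) = 335 - 1*11 = 335 - 11 = 324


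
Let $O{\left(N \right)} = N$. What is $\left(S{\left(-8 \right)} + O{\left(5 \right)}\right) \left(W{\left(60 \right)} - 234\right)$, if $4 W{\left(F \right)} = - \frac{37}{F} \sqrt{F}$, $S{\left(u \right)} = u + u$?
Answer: $2574 + \frac{407 \sqrt{15}}{120} \approx 2587.1$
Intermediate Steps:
$S{\left(u \right)} = 2 u$
$W{\left(F \right)} = - \frac{37}{4 \sqrt{F}}$ ($W{\left(F \right)} = \frac{- \frac{37}{F} \sqrt{F}}{4} = \frac{\left(-37\right) \frac{1}{\sqrt{F}}}{4} = - \frac{37}{4 \sqrt{F}}$)
$\left(S{\left(-8 \right)} + O{\left(5 \right)}\right) \left(W{\left(60 \right)} - 234\right) = \left(2 \left(-8\right) + 5\right) \left(- \frac{37}{4 \cdot 2 \sqrt{15}} - 234\right) = \left(-16 + 5\right) \left(- \frac{37 \frac{\sqrt{15}}{30}}{4} - 234\right) = - 11 \left(- \frac{37 \sqrt{15}}{120} - 234\right) = - 11 \left(-234 - \frac{37 \sqrt{15}}{120}\right) = 2574 + \frac{407 \sqrt{15}}{120}$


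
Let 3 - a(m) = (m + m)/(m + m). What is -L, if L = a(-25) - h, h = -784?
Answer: -786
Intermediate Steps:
a(m) = 2 (a(m) = 3 - (m + m)/(m + m) = 3 - 2*m/(2*m) = 3 - 2*m*1/(2*m) = 3 - 1*1 = 3 - 1 = 2)
L = 786 (L = 2 - 1*(-784) = 2 + 784 = 786)
-L = -1*786 = -786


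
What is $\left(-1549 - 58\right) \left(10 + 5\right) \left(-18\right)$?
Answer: $433890$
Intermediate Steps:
$\left(-1549 - 58\right) \left(10 + 5\right) \left(-18\right) = - 1607 \cdot 15 \left(-18\right) = \left(-1607\right) \left(-270\right) = 433890$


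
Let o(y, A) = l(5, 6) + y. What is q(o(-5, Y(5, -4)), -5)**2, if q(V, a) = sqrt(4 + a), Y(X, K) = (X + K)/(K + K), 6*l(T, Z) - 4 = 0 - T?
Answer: -1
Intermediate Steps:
l(T, Z) = 2/3 - T/6 (l(T, Z) = 2/3 + (0 - T)/6 = 2/3 + (-T)/6 = 2/3 - T/6)
Y(X, K) = (K + X)/(2*K) (Y(X, K) = (K + X)/((2*K)) = (K + X)*(1/(2*K)) = (K + X)/(2*K))
o(y, A) = -1/6 + y (o(y, A) = (2/3 - 1/6*5) + y = (2/3 - 5/6) + y = -1/6 + y)
q(o(-5, Y(5, -4)), -5)**2 = (sqrt(4 - 5))**2 = (sqrt(-1))**2 = I**2 = -1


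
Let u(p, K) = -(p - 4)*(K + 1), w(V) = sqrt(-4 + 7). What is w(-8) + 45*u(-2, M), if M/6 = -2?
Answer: -2970 + sqrt(3) ≈ -2968.3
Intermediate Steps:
w(V) = sqrt(3)
M = -12 (M = 6*(-2) = -12)
u(p, K) = -(1 + K)*(-4 + p) (u(p, K) = -(-4 + p)*(1 + K) = -(1 + K)*(-4 + p))
w(-8) + 45*u(-2, M) = sqrt(3) + 45*(4 - 1*(-2) + 4*(-12) - 1*(-12)*(-2)) = sqrt(3) + 45*(4 + 2 - 48 - 24) = sqrt(3) + 45*(-66) = sqrt(3) - 2970 = -2970 + sqrt(3)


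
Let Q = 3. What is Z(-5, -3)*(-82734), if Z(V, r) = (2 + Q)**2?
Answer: -2068350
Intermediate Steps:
Z(V, r) = 25 (Z(V, r) = (2 + 3)**2 = 5**2 = 25)
Z(-5, -3)*(-82734) = 25*(-82734) = -2068350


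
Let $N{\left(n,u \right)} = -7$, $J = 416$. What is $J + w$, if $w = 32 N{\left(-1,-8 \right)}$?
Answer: $192$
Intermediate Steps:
$w = -224$ ($w = 32 \left(-7\right) = -224$)
$J + w = 416 - 224 = 192$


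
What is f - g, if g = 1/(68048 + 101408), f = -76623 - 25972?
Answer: -17385338321/169456 ≈ -1.0260e+5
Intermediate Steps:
f = -102595
g = 1/169456 ≈ 5.9012e-6
f - g = -102595 - 1*1/169456 = -102595 - 1/169456 = -17385338321/169456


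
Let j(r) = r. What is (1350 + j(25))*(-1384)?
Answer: -1903000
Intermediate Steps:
(1350 + j(25))*(-1384) = (1350 + 25)*(-1384) = 1375*(-1384) = -1903000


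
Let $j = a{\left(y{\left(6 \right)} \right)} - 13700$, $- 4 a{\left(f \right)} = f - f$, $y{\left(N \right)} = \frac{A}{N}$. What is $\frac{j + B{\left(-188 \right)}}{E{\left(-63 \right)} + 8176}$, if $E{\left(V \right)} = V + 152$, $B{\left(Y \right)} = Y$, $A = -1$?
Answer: $- \frac{13888}{8265} \approx -1.6803$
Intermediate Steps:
$y{\left(N \right)} = - \frac{1}{N}$
$a{\left(f \right)} = 0$ ($a{\left(f \right)} = - \frac{f - f}{4} = \left(- \frac{1}{4}\right) 0 = 0$)
$E{\left(V \right)} = 152 + V$
$j = -13700$ ($j = 0 - 13700 = -13700$)
$\frac{j + B{\left(-188 \right)}}{E{\left(-63 \right)} + 8176} = \frac{-13700 - 188}{\left(152 - 63\right) + 8176} = - \frac{13888}{89 + 8176} = - \frac{13888}{8265}$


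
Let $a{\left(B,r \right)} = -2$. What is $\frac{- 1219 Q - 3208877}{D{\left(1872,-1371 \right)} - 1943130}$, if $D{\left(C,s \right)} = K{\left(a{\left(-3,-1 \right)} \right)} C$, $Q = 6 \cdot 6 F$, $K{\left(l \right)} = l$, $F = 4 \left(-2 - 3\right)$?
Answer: $\frac{2331197}{1946874} \approx 1.1974$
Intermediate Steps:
$F = -20$ ($F = 4 \left(-5\right) = -20$)
$Q = -720$ ($Q = 6 \cdot 6 \left(-20\right) = 36 \left(-20\right) = -720$)
$D{\left(C,s \right)} = - 2 C$
$\frac{- 1219 Q - 3208877}{D{\left(1872,-1371 \right)} - 1943130} = \frac{\left(-1219\right) \left(-720\right) - 3208877}{\left(-2\right) 1872 - 1943130} = \frac{877680 - 3208877}{-3744 - 1943130} = - \frac{2331197}{-1946874} = \left(-2331197\right) \left(- \frac{1}{1946874}\right) = \frac{2331197}{1946874}$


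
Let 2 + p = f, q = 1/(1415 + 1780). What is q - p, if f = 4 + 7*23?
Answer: -520784/3195 ≈ -163.00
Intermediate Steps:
q = 1/3195 ≈ 0.00031299
f = 165 (f = 4 + 161 = 165)
p = 163 (p = -2 + 165 = 163)
q - p = 1/3195 - 1*163 = 1/3195 - 163 = -520784/3195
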